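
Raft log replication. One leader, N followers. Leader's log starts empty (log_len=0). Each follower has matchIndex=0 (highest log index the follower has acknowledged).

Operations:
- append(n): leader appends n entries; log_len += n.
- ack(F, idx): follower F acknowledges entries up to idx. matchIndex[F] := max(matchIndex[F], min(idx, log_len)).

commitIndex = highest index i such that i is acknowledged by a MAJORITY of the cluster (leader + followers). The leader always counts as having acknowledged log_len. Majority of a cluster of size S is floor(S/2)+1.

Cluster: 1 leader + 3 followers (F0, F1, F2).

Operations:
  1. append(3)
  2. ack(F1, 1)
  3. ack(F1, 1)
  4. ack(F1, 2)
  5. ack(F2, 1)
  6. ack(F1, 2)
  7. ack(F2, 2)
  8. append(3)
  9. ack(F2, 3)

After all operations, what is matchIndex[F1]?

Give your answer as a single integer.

Op 1: append 3 -> log_len=3
Op 2: F1 acks idx 1 -> match: F0=0 F1=1 F2=0; commitIndex=0
Op 3: F1 acks idx 1 -> match: F0=0 F1=1 F2=0; commitIndex=0
Op 4: F1 acks idx 2 -> match: F0=0 F1=2 F2=0; commitIndex=0
Op 5: F2 acks idx 1 -> match: F0=0 F1=2 F2=1; commitIndex=1
Op 6: F1 acks idx 2 -> match: F0=0 F1=2 F2=1; commitIndex=1
Op 7: F2 acks idx 2 -> match: F0=0 F1=2 F2=2; commitIndex=2
Op 8: append 3 -> log_len=6
Op 9: F2 acks idx 3 -> match: F0=0 F1=2 F2=3; commitIndex=2

Answer: 2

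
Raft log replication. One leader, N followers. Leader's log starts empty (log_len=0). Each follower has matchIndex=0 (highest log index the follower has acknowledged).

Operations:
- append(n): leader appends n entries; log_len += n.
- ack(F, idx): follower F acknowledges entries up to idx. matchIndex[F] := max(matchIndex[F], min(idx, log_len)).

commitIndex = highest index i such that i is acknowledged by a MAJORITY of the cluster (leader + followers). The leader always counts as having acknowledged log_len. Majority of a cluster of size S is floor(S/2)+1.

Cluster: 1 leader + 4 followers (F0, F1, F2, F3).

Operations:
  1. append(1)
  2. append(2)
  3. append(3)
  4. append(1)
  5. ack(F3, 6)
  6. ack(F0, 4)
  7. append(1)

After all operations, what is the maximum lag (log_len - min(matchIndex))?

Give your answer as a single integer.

Answer: 8

Derivation:
Op 1: append 1 -> log_len=1
Op 2: append 2 -> log_len=3
Op 3: append 3 -> log_len=6
Op 4: append 1 -> log_len=7
Op 5: F3 acks idx 6 -> match: F0=0 F1=0 F2=0 F3=6; commitIndex=0
Op 6: F0 acks idx 4 -> match: F0=4 F1=0 F2=0 F3=6; commitIndex=4
Op 7: append 1 -> log_len=8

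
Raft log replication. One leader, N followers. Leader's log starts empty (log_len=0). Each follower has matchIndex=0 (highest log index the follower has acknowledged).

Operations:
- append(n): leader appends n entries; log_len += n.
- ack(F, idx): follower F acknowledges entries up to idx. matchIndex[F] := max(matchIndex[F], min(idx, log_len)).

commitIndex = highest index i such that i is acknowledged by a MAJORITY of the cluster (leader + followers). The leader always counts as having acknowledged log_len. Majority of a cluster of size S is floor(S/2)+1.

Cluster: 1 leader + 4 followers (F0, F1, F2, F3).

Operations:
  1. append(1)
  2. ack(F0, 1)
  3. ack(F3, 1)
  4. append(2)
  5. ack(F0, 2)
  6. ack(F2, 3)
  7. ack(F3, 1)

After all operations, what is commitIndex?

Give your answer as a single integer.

Op 1: append 1 -> log_len=1
Op 2: F0 acks idx 1 -> match: F0=1 F1=0 F2=0 F3=0; commitIndex=0
Op 3: F3 acks idx 1 -> match: F0=1 F1=0 F2=0 F3=1; commitIndex=1
Op 4: append 2 -> log_len=3
Op 5: F0 acks idx 2 -> match: F0=2 F1=0 F2=0 F3=1; commitIndex=1
Op 6: F2 acks idx 3 -> match: F0=2 F1=0 F2=3 F3=1; commitIndex=2
Op 7: F3 acks idx 1 -> match: F0=2 F1=0 F2=3 F3=1; commitIndex=2

Answer: 2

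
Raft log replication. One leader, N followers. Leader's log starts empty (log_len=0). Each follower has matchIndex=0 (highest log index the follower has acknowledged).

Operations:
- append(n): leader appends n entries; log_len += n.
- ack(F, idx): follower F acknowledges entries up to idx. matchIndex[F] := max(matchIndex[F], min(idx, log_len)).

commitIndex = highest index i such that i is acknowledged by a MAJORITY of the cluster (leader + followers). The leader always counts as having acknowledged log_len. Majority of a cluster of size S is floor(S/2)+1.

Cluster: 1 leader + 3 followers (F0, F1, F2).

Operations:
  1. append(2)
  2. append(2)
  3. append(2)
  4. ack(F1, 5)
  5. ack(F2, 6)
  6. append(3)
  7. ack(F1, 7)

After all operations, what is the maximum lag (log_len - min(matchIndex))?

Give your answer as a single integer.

Answer: 9

Derivation:
Op 1: append 2 -> log_len=2
Op 2: append 2 -> log_len=4
Op 3: append 2 -> log_len=6
Op 4: F1 acks idx 5 -> match: F0=0 F1=5 F2=0; commitIndex=0
Op 5: F2 acks idx 6 -> match: F0=0 F1=5 F2=6; commitIndex=5
Op 6: append 3 -> log_len=9
Op 7: F1 acks idx 7 -> match: F0=0 F1=7 F2=6; commitIndex=6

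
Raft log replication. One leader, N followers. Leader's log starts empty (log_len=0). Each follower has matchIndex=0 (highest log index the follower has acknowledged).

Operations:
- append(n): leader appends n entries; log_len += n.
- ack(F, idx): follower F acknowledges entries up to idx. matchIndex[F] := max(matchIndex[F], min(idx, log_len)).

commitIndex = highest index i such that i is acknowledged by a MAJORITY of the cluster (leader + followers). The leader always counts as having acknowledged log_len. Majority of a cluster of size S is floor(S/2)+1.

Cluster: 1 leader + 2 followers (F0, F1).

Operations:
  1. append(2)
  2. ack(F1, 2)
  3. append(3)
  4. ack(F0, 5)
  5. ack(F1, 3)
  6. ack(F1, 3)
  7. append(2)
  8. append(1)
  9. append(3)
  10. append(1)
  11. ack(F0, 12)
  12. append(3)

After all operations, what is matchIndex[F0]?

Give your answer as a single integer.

Op 1: append 2 -> log_len=2
Op 2: F1 acks idx 2 -> match: F0=0 F1=2; commitIndex=2
Op 3: append 3 -> log_len=5
Op 4: F0 acks idx 5 -> match: F0=5 F1=2; commitIndex=5
Op 5: F1 acks idx 3 -> match: F0=5 F1=3; commitIndex=5
Op 6: F1 acks idx 3 -> match: F0=5 F1=3; commitIndex=5
Op 7: append 2 -> log_len=7
Op 8: append 1 -> log_len=8
Op 9: append 3 -> log_len=11
Op 10: append 1 -> log_len=12
Op 11: F0 acks idx 12 -> match: F0=12 F1=3; commitIndex=12
Op 12: append 3 -> log_len=15

Answer: 12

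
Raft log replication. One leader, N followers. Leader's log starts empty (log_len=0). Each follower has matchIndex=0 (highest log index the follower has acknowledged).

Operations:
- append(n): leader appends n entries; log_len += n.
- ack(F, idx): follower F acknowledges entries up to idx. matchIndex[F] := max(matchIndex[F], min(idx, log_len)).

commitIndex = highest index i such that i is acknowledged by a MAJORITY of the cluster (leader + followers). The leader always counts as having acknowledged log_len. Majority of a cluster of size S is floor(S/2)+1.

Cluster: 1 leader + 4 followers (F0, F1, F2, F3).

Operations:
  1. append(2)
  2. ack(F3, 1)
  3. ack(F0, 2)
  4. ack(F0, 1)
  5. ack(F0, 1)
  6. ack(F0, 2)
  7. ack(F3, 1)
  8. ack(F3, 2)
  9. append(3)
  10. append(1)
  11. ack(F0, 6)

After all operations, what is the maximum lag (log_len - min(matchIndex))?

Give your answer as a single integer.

Op 1: append 2 -> log_len=2
Op 2: F3 acks idx 1 -> match: F0=0 F1=0 F2=0 F3=1; commitIndex=0
Op 3: F0 acks idx 2 -> match: F0=2 F1=0 F2=0 F3=1; commitIndex=1
Op 4: F0 acks idx 1 -> match: F0=2 F1=0 F2=0 F3=1; commitIndex=1
Op 5: F0 acks idx 1 -> match: F0=2 F1=0 F2=0 F3=1; commitIndex=1
Op 6: F0 acks idx 2 -> match: F0=2 F1=0 F2=0 F3=1; commitIndex=1
Op 7: F3 acks idx 1 -> match: F0=2 F1=0 F2=0 F3=1; commitIndex=1
Op 8: F3 acks idx 2 -> match: F0=2 F1=0 F2=0 F3=2; commitIndex=2
Op 9: append 3 -> log_len=5
Op 10: append 1 -> log_len=6
Op 11: F0 acks idx 6 -> match: F0=6 F1=0 F2=0 F3=2; commitIndex=2

Answer: 6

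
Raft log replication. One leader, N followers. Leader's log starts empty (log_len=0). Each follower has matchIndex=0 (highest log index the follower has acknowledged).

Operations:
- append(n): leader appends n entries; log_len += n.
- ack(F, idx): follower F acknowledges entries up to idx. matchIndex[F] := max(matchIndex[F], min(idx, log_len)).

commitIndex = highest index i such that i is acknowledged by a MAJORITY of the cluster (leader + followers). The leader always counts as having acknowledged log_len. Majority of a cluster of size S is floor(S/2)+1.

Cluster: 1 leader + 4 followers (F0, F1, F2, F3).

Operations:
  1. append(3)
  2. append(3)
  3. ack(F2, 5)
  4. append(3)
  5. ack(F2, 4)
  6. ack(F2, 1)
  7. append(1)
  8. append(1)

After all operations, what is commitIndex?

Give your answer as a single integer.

Op 1: append 3 -> log_len=3
Op 2: append 3 -> log_len=6
Op 3: F2 acks idx 5 -> match: F0=0 F1=0 F2=5 F3=0; commitIndex=0
Op 4: append 3 -> log_len=9
Op 5: F2 acks idx 4 -> match: F0=0 F1=0 F2=5 F3=0; commitIndex=0
Op 6: F2 acks idx 1 -> match: F0=0 F1=0 F2=5 F3=0; commitIndex=0
Op 7: append 1 -> log_len=10
Op 8: append 1 -> log_len=11

Answer: 0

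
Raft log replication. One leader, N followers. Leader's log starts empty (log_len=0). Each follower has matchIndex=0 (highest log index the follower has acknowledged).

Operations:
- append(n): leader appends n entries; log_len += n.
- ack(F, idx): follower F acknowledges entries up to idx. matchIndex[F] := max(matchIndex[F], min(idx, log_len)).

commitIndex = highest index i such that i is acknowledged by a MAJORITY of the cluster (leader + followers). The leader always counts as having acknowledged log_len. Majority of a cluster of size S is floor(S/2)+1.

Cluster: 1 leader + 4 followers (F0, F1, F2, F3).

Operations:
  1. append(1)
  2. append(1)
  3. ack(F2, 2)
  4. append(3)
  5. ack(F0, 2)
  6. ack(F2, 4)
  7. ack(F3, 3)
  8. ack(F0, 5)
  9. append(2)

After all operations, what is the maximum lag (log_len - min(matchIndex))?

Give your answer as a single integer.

Op 1: append 1 -> log_len=1
Op 2: append 1 -> log_len=2
Op 3: F2 acks idx 2 -> match: F0=0 F1=0 F2=2 F3=0; commitIndex=0
Op 4: append 3 -> log_len=5
Op 5: F0 acks idx 2 -> match: F0=2 F1=0 F2=2 F3=0; commitIndex=2
Op 6: F2 acks idx 4 -> match: F0=2 F1=0 F2=4 F3=0; commitIndex=2
Op 7: F3 acks idx 3 -> match: F0=2 F1=0 F2=4 F3=3; commitIndex=3
Op 8: F0 acks idx 5 -> match: F0=5 F1=0 F2=4 F3=3; commitIndex=4
Op 9: append 2 -> log_len=7

Answer: 7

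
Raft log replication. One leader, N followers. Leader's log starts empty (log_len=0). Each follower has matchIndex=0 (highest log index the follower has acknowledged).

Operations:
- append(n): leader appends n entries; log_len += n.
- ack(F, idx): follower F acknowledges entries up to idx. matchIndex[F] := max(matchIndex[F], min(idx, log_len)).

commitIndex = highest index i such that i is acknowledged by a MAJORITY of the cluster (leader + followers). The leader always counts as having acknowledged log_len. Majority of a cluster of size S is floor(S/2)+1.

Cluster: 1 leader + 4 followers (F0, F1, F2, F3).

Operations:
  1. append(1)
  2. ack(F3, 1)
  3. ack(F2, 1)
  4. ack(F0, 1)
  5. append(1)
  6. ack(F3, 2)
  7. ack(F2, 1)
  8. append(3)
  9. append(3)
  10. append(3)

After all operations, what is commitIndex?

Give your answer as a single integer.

Answer: 1

Derivation:
Op 1: append 1 -> log_len=1
Op 2: F3 acks idx 1 -> match: F0=0 F1=0 F2=0 F3=1; commitIndex=0
Op 3: F2 acks idx 1 -> match: F0=0 F1=0 F2=1 F3=1; commitIndex=1
Op 4: F0 acks idx 1 -> match: F0=1 F1=0 F2=1 F3=1; commitIndex=1
Op 5: append 1 -> log_len=2
Op 6: F3 acks idx 2 -> match: F0=1 F1=0 F2=1 F3=2; commitIndex=1
Op 7: F2 acks idx 1 -> match: F0=1 F1=0 F2=1 F3=2; commitIndex=1
Op 8: append 3 -> log_len=5
Op 9: append 3 -> log_len=8
Op 10: append 3 -> log_len=11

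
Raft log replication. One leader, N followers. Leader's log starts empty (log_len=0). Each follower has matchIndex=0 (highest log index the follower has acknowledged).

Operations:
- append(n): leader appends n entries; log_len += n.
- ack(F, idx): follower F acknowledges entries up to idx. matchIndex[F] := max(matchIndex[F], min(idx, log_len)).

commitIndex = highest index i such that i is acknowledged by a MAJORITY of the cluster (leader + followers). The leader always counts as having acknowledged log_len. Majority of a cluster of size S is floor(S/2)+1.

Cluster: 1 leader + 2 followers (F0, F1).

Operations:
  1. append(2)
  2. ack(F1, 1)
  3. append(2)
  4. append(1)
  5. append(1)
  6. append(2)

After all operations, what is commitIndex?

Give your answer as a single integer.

Op 1: append 2 -> log_len=2
Op 2: F1 acks idx 1 -> match: F0=0 F1=1; commitIndex=1
Op 3: append 2 -> log_len=4
Op 4: append 1 -> log_len=5
Op 5: append 1 -> log_len=6
Op 6: append 2 -> log_len=8

Answer: 1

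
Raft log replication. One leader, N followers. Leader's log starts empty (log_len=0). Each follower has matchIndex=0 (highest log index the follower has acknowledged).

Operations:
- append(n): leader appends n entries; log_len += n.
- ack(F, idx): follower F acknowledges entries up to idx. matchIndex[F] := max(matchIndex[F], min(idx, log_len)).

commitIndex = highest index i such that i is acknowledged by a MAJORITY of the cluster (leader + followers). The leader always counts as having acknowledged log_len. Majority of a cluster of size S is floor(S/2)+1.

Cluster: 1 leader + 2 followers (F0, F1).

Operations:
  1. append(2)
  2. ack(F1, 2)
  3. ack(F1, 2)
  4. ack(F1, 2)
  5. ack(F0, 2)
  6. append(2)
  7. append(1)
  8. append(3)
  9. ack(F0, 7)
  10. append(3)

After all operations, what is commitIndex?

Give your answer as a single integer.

Answer: 7

Derivation:
Op 1: append 2 -> log_len=2
Op 2: F1 acks idx 2 -> match: F0=0 F1=2; commitIndex=2
Op 3: F1 acks idx 2 -> match: F0=0 F1=2; commitIndex=2
Op 4: F1 acks idx 2 -> match: F0=0 F1=2; commitIndex=2
Op 5: F0 acks idx 2 -> match: F0=2 F1=2; commitIndex=2
Op 6: append 2 -> log_len=4
Op 7: append 1 -> log_len=5
Op 8: append 3 -> log_len=8
Op 9: F0 acks idx 7 -> match: F0=7 F1=2; commitIndex=7
Op 10: append 3 -> log_len=11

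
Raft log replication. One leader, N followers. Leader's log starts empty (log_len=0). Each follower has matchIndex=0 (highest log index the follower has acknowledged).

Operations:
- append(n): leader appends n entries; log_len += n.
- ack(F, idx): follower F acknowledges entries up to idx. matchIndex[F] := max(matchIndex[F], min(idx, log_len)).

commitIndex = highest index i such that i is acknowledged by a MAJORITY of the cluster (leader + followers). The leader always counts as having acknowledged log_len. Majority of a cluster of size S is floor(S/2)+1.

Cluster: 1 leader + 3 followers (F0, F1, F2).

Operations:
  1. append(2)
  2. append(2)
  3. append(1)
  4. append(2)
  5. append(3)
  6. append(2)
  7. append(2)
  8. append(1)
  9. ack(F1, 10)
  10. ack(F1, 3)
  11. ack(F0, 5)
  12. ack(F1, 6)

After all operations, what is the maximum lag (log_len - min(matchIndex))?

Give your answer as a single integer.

Answer: 15

Derivation:
Op 1: append 2 -> log_len=2
Op 2: append 2 -> log_len=4
Op 3: append 1 -> log_len=5
Op 4: append 2 -> log_len=7
Op 5: append 3 -> log_len=10
Op 6: append 2 -> log_len=12
Op 7: append 2 -> log_len=14
Op 8: append 1 -> log_len=15
Op 9: F1 acks idx 10 -> match: F0=0 F1=10 F2=0; commitIndex=0
Op 10: F1 acks idx 3 -> match: F0=0 F1=10 F2=0; commitIndex=0
Op 11: F0 acks idx 5 -> match: F0=5 F1=10 F2=0; commitIndex=5
Op 12: F1 acks idx 6 -> match: F0=5 F1=10 F2=0; commitIndex=5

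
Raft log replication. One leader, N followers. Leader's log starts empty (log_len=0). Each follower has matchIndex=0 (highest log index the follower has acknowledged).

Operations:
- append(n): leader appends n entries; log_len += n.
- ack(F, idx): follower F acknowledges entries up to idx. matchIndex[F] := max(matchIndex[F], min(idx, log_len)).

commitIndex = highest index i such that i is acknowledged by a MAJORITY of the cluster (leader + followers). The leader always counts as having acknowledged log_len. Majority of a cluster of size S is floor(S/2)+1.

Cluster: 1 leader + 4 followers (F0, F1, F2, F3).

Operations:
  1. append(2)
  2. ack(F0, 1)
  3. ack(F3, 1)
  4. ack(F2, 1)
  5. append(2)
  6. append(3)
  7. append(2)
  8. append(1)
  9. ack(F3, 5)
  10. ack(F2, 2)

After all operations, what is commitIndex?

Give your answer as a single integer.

Answer: 2

Derivation:
Op 1: append 2 -> log_len=2
Op 2: F0 acks idx 1 -> match: F0=1 F1=0 F2=0 F3=0; commitIndex=0
Op 3: F3 acks idx 1 -> match: F0=1 F1=0 F2=0 F3=1; commitIndex=1
Op 4: F2 acks idx 1 -> match: F0=1 F1=0 F2=1 F3=1; commitIndex=1
Op 5: append 2 -> log_len=4
Op 6: append 3 -> log_len=7
Op 7: append 2 -> log_len=9
Op 8: append 1 -> log_len=10
Op 9: F3 acks idx 5 -> match: F0=1 F1=0 F2=1 F3=5; commitIndex=1
Op 10: F2 acks idx 2 -> match: F0=1 F1=0 F2=2 F3=5; commitIndex=2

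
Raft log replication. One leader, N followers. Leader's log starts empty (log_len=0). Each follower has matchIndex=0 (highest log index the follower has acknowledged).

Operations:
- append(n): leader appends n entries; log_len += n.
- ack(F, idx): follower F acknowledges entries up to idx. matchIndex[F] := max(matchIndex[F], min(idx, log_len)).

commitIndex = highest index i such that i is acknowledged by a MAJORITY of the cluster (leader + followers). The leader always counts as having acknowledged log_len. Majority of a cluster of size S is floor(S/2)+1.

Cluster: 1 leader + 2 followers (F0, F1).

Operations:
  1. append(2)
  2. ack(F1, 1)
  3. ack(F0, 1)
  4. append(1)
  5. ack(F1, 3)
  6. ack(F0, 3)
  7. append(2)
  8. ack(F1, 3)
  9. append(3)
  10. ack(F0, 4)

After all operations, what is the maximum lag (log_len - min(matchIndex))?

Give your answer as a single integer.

Op 1: append 2 -> log_len=2
Op 2: F1 acks idx 1 -> match: F0=0 F1=1; commitIndex=1
Op 3: F0 acks idx 1 -> match: F0=1 F1=1; commitIndex=1
Op 4: append 1 -> log_len=3
Op 5: F1 acks idx 3 -> match: F0=1 F1=3; commitIndex=3
Op 6: F0 acks idx 3 -> match: F0=3 F1=3; commitIndex=3
Op 7: append 2 -> log_len=5
Op 8: F1 acks idx 3 -> match: F0=3 F1=3; commitIndex=3
Op 9: append 3 -> log_len=8
Op 10: F0 acks idx 4 -> match: F0=4 F1=3; commitIndex=4

Answer: 5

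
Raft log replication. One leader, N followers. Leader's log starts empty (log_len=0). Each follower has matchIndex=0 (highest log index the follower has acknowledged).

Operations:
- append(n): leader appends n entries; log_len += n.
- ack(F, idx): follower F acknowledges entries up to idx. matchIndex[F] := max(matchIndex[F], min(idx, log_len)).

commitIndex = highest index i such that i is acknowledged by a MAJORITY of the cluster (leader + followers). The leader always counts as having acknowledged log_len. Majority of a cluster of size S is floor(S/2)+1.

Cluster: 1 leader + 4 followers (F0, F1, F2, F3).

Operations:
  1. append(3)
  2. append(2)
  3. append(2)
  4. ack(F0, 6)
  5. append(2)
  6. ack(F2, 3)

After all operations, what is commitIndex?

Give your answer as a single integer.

Answer: 3

Derivation:
Op 1: append 3 -> log_len=3
Op 2: append 2 -> log_len=5
Op 3: append 2 -> log_len=7
Op 4: F0 acks idx 6 -> match: F0=6 F1=0 F2=0 F3=0; commitIndex=0
Op 5: append 2 -> log_len=9
Op 6: F2 acks idx 3 -> match: F0=6 F1=0 F2=3 F3=0; commitIndex=3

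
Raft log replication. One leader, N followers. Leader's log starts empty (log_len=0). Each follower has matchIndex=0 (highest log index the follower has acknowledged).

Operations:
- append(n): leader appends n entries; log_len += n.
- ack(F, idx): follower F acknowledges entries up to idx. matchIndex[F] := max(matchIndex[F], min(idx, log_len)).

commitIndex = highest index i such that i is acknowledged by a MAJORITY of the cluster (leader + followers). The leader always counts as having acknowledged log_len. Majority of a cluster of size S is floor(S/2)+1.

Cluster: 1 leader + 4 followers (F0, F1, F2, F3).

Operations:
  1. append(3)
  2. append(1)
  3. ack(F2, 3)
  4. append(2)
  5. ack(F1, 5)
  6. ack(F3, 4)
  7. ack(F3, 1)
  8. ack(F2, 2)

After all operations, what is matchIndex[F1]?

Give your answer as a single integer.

Op 1: append 3 -> log_len=3
Op 2: append 1 -> log_len=4
Op 3: F2 acks idx 3 -> match: F0=0 F1=0 F2=3 F3=0; commitIndex=0
Op 4: append 2 -> log_len=6
Op 5: F1 acks idx 5 -> match: F0=0 F1=5 F2=3 F3=0; commitIndex=3
Op 6: F3 acks idx 4 -> match: F0=0 F1=5 F2=3 F3=4; commitIndex=4
Op 7: F3 acks idx 1 -> match: F0=0 F1=5 F2=3 F3=4; commitIndex=4
Op 8: F2 acks idx 2 -> match: F0=0 F1=5 F2=3 F3=4; commitIndex=4

Answer: 5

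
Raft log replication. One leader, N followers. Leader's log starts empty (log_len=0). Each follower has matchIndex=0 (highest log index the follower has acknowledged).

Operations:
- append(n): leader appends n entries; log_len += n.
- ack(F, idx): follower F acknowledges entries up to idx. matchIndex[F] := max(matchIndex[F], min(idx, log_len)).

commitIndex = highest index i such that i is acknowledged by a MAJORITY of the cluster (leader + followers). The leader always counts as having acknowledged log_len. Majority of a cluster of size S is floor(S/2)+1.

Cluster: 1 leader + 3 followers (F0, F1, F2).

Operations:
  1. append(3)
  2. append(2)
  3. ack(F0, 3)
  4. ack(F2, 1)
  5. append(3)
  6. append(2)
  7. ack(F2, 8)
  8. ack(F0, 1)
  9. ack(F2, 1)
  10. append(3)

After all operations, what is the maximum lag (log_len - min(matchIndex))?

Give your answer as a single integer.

Answer: 13

Derivation:
Op 1: append 3 -> log_len=3
Op 2: append 2 -> log_len=5
Op 3: F0 acks idx 3 -> match: F0=3 F1=0 F2=0; commitIndex=0
Op 4: F2 acks idx 1 -> match: F0=3 F1=0 F2=1; commitIndex=1
Op 5: append 3 -> log_len=8
Op 6: append 2 -> log_len=10
Op 7: F2 acks idx 8 -> match: F0=3 F1=0 F2=8; commitIndex=3
Op 8: F0 acks idx 1 -> match: F0=3 F1=0 F2=8; commitIndex=3
Op 9: F2 acks idx 1 -> match: F0=3 F1=0 F2=8; commitIndex=3
Op 10: append 3 -> log_len=13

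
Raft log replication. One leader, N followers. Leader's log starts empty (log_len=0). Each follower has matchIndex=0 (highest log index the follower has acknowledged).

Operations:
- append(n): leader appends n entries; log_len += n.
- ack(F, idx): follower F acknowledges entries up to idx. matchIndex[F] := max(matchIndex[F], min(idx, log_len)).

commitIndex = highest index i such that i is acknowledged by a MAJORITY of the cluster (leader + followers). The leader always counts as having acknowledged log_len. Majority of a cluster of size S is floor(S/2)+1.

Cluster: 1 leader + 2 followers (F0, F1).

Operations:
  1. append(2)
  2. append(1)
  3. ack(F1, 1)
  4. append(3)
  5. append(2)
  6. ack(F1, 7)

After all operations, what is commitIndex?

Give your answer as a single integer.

Op 1: append 2 -> log_len=2
Op 2: append 1 -> log_len=3
Op 3: F1 acks idx 1 -> match: F0=0 F1=1; commitIndex=1
Op 4: append 3 -> log_len=6
Op 5: append 2 -> log_len=8
Op 6: F1 acks idx 7 -> match: F0=0 F1=7; commitIndex=7

Answer: 7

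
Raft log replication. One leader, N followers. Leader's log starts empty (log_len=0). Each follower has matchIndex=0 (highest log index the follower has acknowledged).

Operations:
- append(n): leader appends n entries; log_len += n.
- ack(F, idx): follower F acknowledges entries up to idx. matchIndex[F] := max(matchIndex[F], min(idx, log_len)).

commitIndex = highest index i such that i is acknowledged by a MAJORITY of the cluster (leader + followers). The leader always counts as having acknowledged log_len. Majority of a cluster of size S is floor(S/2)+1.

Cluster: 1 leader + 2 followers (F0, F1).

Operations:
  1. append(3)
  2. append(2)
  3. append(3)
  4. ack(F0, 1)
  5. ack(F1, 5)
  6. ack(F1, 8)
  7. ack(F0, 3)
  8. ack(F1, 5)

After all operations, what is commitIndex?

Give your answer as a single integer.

Op 1: append 3 -> log_len=3
Op 2: append 2 -> log_len=5
Op 3: append 3 -> log_len=8
Op 4: F0 acks idx 1 -> match: F0=1 F1=0; commitIndex=1
Op 5: F1 acks idx 5 -> match: F0=1 F1=5; commitIndex=5
Op 6: F1 acks idx 8 -> match: F0=1 F1=8; commitIndex=8
Op 7: F0 acks idx 3 -> match: F0=3 F1=8; commitIndex=8
Op 8: F1 acks idx 5 -> match: F0=3 F1=8; commitIndex=8

Answer: 8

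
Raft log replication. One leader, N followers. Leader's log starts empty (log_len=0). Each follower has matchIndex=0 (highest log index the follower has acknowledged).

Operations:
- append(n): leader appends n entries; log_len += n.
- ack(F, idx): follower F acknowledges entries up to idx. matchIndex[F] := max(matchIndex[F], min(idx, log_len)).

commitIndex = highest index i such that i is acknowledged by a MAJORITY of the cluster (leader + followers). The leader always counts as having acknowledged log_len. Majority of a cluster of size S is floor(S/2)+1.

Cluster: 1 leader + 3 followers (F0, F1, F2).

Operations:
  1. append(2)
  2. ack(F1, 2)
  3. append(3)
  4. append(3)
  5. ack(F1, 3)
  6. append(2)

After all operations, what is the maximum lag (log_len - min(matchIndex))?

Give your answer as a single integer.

Op 1: append 2 -> log_len=2
Op 2: F1 acks idx 2 -> match: F0=0 F1=2 F2=0; commitIndex=0
Op 3: append 3 -> log_len=5
Op 4: append 3 -> log_len=8
Op 5: F1 acks idx 3 -> match: F0=0 F1=3 F2=0; commitIndex=0
Op 6: append 2 -> log_len=10

Answer: 10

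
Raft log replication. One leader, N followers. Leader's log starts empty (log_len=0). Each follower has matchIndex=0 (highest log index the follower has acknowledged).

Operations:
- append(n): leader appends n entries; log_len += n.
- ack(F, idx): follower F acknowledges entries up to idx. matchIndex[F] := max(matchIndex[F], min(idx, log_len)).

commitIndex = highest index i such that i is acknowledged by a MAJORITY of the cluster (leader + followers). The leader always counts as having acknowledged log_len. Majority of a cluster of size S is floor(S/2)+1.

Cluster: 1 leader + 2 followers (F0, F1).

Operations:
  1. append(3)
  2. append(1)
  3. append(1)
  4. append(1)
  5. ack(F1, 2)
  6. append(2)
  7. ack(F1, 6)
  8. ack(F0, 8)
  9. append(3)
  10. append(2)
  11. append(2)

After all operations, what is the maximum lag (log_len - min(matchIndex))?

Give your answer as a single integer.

Op 1: append 3 -> log_len=3
Op 2: append 1 -> log_len=4
Op 3: append 1 -> log_len=5
Op 4: append 1 -> log_len=6
Op 5: F1 acks idx 2 -> match: F0=0 F1=2; commitIndex=2
Op 6: append 2 -> log_len=8
Op 7: F1 acks idx 6 -> match: F0=0 F1=6; commitIndex=6
Op 8: F0 acks idx 8 -> match: F0=8 F1=6; commitIndex=8
Op 9: append 3 -> log_len=11
Op 10: append 2 -> log_len=13
Op 11: append 2 -> log_len=15

Answer: 9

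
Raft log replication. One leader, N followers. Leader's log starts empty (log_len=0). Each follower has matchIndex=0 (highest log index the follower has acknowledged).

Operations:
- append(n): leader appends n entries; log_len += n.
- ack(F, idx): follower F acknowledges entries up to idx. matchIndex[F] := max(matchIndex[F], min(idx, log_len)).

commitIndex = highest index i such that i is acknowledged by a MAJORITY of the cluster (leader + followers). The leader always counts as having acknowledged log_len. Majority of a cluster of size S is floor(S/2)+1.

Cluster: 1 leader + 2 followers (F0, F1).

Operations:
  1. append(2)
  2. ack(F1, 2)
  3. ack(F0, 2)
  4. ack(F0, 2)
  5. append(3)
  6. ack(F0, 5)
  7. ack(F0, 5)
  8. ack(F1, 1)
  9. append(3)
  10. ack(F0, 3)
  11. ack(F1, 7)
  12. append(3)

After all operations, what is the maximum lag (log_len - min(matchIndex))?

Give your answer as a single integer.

Op 1: append 2 -> log_len=2
Op 2: F1 acks idx 2 -> match: F0=0 F1=2; commitIndex=2
Op 3: F0 acks idx 2 -> match: F0=2 F1=2; commitIndex=2
Op 4: F0 acks idx 2 -> match: F0=2 F1=2; commitIndex=2
Op 5: append 3 -> log_len=5
Op 6: F0 acks idx 5 -> match: F0=5 F1=2; commitIndex=5
Op 7: F0 acks idx 5 -> match: F0=5 F1=2; commitIndex=5
Op 8: F1 acks idx 1 -> match: F0=5 F1=2; commitIndex=5
Op 9: append 3 -> log_len=8
Op 10: F0 acks idx 3 -> match: F0=5 F1=2; commitIndex=5
Op 11: F1 acks idx 7 -> match: F0=5 F1=7; commitIndex=7
Op 12: append 3 -> log_len=11

Answer: 6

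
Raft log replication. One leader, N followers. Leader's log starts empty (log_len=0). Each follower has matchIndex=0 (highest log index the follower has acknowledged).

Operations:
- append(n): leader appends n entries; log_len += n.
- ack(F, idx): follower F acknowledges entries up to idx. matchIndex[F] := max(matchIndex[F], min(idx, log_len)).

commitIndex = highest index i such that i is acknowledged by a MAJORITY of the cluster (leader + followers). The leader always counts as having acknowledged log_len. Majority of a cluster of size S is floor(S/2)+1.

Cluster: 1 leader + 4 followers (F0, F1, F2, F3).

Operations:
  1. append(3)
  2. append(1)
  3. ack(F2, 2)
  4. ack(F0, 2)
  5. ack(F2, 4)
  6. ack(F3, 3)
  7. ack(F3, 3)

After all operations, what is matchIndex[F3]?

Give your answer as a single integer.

Answer: 3

Derivation:
Op 1: append 3 -> log_len=3
Op 2: append 1 -> log_len=4
Op 3: F2 acks idx 2 -> match: F0=0 F1=0 F2=2 F3=0; commitIndex=0
Op 4: F0 acks idx 2 -> match: F0=2 F1=0 F2=2 F3=0; commitIndex=2
Op 5: F2 acks idx 4 -> match: F0=2 F1=0 F2=4 F3=0; commitIndex=2
Op 6: F3 acks idx 3 -> match: F0=2 F1=0 F2=4 F3=3; commitIndex=3
Op 7: F3 acks idx 3 -> match: F0=2 F1=0 F2=4 F3=3; commitIndex=3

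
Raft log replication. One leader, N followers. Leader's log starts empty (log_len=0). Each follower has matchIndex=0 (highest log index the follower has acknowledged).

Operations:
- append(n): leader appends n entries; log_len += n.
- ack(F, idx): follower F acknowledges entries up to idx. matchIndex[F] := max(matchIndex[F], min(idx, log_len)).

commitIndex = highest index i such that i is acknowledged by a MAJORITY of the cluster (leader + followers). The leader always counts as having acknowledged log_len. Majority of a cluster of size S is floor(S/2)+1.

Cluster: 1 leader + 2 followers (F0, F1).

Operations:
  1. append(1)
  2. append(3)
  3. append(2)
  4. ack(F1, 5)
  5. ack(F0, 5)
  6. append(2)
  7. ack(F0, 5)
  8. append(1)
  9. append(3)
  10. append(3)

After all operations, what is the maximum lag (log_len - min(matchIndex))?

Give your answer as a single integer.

Op 1: append 1 -> log_len=1
Op 2: append 3 -> log_len=4
Op 3: append 2 -> log_len=6
Op 4: F1 acks idx 5 -> match: F0=0 F1=5; commitIndex=5
Op 5: F0 acks idx 5 -> match: F0=5 F1=5; commitIndex=5
Op 6: append 2 -> log_len=8
Op 7: F0 acks idx 5 -> match: F0=5 F1=5; commitIndex=5
Op 8: append 1 -> log_len=9
Op 9: append 3 -> log_len=12
Op 10: append 3 -> log_len=15

Answer: 10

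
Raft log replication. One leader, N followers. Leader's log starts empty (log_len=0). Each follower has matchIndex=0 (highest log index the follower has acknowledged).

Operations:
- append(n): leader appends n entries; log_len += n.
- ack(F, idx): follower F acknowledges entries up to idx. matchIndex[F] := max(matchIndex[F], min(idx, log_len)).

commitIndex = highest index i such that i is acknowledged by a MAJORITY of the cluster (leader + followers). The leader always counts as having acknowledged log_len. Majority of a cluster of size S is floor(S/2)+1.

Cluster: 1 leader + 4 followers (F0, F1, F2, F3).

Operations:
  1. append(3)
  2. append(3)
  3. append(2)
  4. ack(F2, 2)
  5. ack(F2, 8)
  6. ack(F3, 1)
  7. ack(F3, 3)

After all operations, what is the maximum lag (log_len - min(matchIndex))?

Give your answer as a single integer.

Answer: 8

Derivation:
Op 1: append 3 -> log_len=3
Op 2: append 3 -> log_len=6
Op 3: append 2 -> log_len=8
Op 4: F2 acks idx 2 -> match: F0=0 F1=0 F2=2 F3=0; commitIndex=0
Op 5: F2 acks idx 8 -> match: F0=0 F1=0 F2=8 F3=0; commitIndex=0
Op 6: F3 acks idx 1 -> match: F0=0 F1=0 F2=8 F3=1; commitIndex=1
Op 7: F3 acks idx 3 -> match: F0=0 F1=0 F2=8 F3=3; commitIndex=3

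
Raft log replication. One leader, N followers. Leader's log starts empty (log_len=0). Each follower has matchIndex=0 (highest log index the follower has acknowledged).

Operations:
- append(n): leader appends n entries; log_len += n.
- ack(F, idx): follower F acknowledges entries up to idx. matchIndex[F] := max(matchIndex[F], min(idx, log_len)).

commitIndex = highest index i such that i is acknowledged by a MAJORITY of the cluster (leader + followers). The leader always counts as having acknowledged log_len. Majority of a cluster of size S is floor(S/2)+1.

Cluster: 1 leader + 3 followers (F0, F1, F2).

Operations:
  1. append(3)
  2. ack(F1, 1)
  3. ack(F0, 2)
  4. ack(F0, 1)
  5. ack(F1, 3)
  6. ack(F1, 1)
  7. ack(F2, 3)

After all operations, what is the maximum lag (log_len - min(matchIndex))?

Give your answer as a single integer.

Op 1: append 3 -> log_len=3
Op 2: F1 acks idx 1 -> match: F0=0 F1=1 F2=0; commitIndex=0
Op 3: F0 acks idx 2 -> match: F0=2 F1=1 F2=0; commitIndex=1
Op 4: F0 acks idx 1 -> match: F0=2 F1=1 F2=0; commitIndex=1
Op 5: F1 acks idx 3 -> match: F0=2 F1=3 F2=0; commitIndex=2
Op 6: F1 acks idx 1 -> match: F0=2 F1=3 F2=0; commitIndex=2
Op 7: F2 acks idx 3 -> match: F0=2 F1=3 F2=3; commitIndex=3

Answer: 1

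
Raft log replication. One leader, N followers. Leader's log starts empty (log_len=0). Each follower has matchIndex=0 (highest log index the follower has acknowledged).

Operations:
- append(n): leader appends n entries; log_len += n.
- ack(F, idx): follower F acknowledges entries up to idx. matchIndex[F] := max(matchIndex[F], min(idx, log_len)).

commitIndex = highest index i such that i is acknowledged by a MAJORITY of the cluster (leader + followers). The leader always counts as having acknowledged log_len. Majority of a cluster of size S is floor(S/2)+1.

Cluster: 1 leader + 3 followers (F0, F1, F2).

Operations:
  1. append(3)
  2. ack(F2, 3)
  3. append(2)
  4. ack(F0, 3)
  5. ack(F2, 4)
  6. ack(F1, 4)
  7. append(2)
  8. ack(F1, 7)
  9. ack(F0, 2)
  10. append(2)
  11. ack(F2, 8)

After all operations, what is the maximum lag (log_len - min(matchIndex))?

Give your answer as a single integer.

Answer: 6

Derivation:
Op 1: append 3 -> log_len=3
Op 2: F2 acks idx 3 -> match: F0=0 F1=0 F2=3; commitIndex=0
Op 3: append 2 -> log_len=5
Op 4: F0 acks idx 3 -> match: F0=3 F1=0 F2=3; commitIndex=3
Op 5: F2 acks idx 4 -> match: F0=3 F1=0 F2=4; commitIndex=3
Op 6: F1 acks idx 4 -> match: F0=3 F1=4 F2=4; commitIndex=4
Op 7: append 2 -> log_len=7
Op 8: F1 acks idx 7 -> match: F0=3 F1=7 F2=4; commitIndex=4
Op 9: F0 acks idx 2 -> match: F0=3 F1=7 F2=4; commitIndex=4
Op 10: append 2 -> log_len=9
Op 11: F2 acks idx 8 -> match: F0=3 F1=7 F2=8; commitIndex=7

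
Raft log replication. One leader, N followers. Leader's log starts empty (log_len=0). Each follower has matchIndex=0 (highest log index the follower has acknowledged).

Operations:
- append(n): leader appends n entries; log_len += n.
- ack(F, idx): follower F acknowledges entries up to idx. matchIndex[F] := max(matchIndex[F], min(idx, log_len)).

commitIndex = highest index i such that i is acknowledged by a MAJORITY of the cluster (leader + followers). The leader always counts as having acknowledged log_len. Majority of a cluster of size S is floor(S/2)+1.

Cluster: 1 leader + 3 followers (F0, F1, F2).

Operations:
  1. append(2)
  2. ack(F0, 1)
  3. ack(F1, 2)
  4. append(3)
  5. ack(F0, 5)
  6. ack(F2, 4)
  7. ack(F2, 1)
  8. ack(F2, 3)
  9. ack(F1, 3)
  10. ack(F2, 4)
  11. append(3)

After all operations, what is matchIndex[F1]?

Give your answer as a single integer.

Answer: 3

Derivation:
Op 1: append 2 -> log_len=2
Op 2: F0 acks idx 1 -> match: F0=1 F1=0 F2=0; commitIndex=0
Op 3: F1 acks idx 2 -> match: F0=1 F1=2 F2=0; commitIndex=1
Op 4: append 3 -> log_len=5
Op 5: F0 acks idx 5 -> match: F0=5 F1=2 F2=0; commitIndex=2
Op 6: F2 acks idx 4 -> match: F0=5 F1=2 F2=4; commitIndex=4
Op 7: F2 acks idx 1 -> match: F0=5 F1=2 F2=4; commitIndex=4
Op 8: F2 acks idx 3 -> match: F0=5 F1=2 F2=4; commitIndex=4
Op 9: F1 acks idx 3 -> match: F0=5 F1=3 F2=4; commitIndex=4
Op 10: F2 acks idx 4 -> match: F0=5 F1=3 F2=4; commitIndex=4
Op 11: append 3 -> log_len=8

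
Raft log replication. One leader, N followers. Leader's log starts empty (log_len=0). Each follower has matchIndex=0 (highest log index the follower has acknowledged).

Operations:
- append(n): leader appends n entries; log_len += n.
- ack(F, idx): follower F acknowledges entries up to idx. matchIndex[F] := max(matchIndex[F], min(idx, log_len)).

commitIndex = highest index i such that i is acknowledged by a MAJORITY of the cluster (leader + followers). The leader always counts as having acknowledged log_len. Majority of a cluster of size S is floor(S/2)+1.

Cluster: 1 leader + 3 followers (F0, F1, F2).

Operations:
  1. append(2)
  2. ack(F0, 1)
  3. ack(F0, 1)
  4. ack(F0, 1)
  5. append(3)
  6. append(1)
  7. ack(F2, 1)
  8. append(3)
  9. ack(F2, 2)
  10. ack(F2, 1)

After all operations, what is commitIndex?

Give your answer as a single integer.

Op 1: append 2 -> log_len=2
Op 2: F0 acks idx 1 -> match: F0=1 F1=0 F2=0; commitIndex=0
Op 3: F0 acks idx 1 -> match: F0=1 F1=0 F2=0; commitIndex=0
Op 4: F0 acks idx 1 -> match: F0=1 F1=0 F2=0; commitIndex=0
Op 5: append 3 -> log_len=5
Op 6: append 1 -> log_len=6
Op 7: F2 acks idx 1 -> match: F0=1 F1=0 F2=1; commitIndex=1
Op 8: append 3 -> log_len=9
Op 9: F2 acks idx 2 -> match: F0=1 F1=0 F2=2; commitIndex=1
Op 10: F2 acks idx 1 -> match: F0=1 F1=0 F2=2; commitIndex=1

Answer: 1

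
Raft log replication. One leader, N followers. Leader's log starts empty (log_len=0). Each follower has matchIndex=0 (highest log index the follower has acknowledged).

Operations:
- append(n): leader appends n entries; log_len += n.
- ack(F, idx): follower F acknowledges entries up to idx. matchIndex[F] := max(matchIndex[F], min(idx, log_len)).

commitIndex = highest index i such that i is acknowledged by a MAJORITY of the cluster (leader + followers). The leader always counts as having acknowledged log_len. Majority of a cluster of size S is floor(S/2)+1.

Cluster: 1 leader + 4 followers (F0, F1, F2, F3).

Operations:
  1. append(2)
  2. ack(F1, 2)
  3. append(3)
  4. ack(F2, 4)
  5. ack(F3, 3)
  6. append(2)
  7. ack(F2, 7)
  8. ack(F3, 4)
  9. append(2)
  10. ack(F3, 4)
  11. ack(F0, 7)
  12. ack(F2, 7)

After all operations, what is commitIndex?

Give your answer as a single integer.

Op 1: append 2 -> log_len=2
Op 2: F1 acks idx 2 -> match: F0=0 F1=2 F2=0 F3=0; commitIndex=0
Op 3: append 3 -> log_len=5
Op 4: F2 acks idx 4 -> match: F0=0 F1=2 F2=4 F3=0; commitIndex=2
Op 5: F3 acks idx 3 -> match: F0=0 F1=2 F2=4 F3=3; commitIndex=3
Op 6: append 2 -> log_len=7
Op 7: F2 acks idx 7 -> match: F0=0 F1=2 F2=7 F3=3; commitIndex=3
Op 8: F3 acks idx 4 -> match: F0=0 F1=2 F2=7 F3=4; commitIndex=4
Op 9: append 2 -> log_len=9
Op 10: F3 acks idx 4 -> match: F0=0 F1=2 F2=7 F3=4; commitIndex=4
Op 11: F0 acks idx 7 -> match: F0=7 F1=2 F2=7 F3=4; commitIndex=7
Op 12: F2 acks idx 7 -> match: F0=7 F1=2 F2=7 F3=4; commitIndex=7

Answer: 7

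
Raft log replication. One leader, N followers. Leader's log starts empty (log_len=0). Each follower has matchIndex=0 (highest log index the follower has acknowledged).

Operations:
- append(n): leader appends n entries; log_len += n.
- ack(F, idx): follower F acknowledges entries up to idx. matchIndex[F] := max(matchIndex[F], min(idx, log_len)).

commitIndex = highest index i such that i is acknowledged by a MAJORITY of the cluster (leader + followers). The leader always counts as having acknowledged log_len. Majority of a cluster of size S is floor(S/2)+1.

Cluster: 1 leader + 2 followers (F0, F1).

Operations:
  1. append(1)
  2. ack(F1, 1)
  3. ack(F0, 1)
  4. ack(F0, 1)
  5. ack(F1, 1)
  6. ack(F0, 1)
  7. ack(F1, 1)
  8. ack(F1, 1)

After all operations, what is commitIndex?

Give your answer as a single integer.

Op 1: append 1 -> log_len=1
Op 2: F1 acks idx 1 -> match: F0=0 F1=1; commitIndex=1
Op 3: F0 acks idx 1 -> match: F0=1 F1=1; commitIndex=1
Op 4: F0 acks idx 1 -> match: F0=1 F1=1; commitIndex=1
Op 5: F1 acks idx 1 -> match: F0=1 F1=1; commitIndex=1
Op 6: F0 acks idx 1 -> match: F0=1 F1=1; commitIndex=1
Op 7: F1 acks idx 1 -> match: F0=1 F1=1; commitIndex=1
Op 8: F1 acks idx 1 -> match: F0=1 F1=1; commitIndex=1

Answer: 1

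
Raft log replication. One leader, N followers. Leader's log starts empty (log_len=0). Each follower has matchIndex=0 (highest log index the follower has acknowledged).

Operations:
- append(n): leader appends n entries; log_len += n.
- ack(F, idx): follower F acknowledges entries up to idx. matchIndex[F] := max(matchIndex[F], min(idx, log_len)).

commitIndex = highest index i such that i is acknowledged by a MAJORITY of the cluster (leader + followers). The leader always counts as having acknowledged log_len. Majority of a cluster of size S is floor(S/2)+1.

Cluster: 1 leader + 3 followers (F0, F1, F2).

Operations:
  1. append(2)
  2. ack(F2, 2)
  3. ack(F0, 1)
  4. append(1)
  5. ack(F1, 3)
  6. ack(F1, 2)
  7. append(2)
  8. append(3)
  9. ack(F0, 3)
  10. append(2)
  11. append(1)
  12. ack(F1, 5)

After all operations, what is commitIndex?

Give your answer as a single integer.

Answer: 3

Derivation:
Op 1: append 2 -> log_len=2
Op 2: F2 acks idx 2 -> match: F0=0 F1=0 F2=2; commitIndex=0
Op 3: F0 acks idx 1 -> match: F0=1 F1=0 F2=2; commitIndex=1
Op 4: append 1 -> log_len=3
Op 5: F1 acks idx 3 -> match: F0=1 F1=3 F2=2; commitIndex=2
Op 6: F1 acks idx 2 -> match: F0=1 F1=3 F2=2; commitIndex=2
Op 7: append 2 -> log_len=5
Op 8: append 3 -> log_len=8
Op 9: F0 acks idx 3 -> match: F0=3 F1=3 F2=2; commitIndex=3
Op 10: append 2 -> log_len=10
Op 11: append 1 -> log_len=11
Op 12: F1 acks idx 5 -> match: F0=3 F1=5 F2=2; commitIndex=3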